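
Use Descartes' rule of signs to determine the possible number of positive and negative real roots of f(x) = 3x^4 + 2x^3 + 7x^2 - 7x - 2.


Descartes' rule of signs:

For positive roots, count sign changes in f(x) = 3x^4 + 2x^3 + 7x^2 - 7x - 2:
Signs of coefficients: +, +, +, -, -
Number of sign changes: 1
Possible positive real roots: 1

For negative roots, examine f(-x) = 3x^4 - 2x^3 + 7x^2 + 7x - 2:
Signs of coefficients: +, -, +, +, -
Number of sign changes: 3
Possible negative real roots: 3, 1

Positive roots: 1; Negative roots: 3 or 1


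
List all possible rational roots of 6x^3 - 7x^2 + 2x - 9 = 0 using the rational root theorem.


Rational root theorem: possible roots are ±p/q where:
  p divides the constant term (-9): p ∈ {1, 3, 9}
  q divides the leading coefficient (6): q ∈ {1, 2, 3, 6}

All possible rational roots: -9, -9/2, -3, -3/2, -1, -1/2, -1/3, -1/6, 1/6, 1/3, 1/2, 1, 3/2, 3, 9/2, 9

-9, -9/2, -3, -3/2, -1, -1/2, -1/3, -1/6, 1/6, 1/3, 1/2, 1, 3/2, 3, 9/2, 9


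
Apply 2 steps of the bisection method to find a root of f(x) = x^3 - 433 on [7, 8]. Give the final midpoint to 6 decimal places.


f(x) = x^3 - 433
f(7) = -90 < 0
f(8) = 79 > 0

Step 1: midpoint = (7.000000 + 8.000000)/2 = 7.500000
  f(7.500000) = -11.125000
  f(mid) < 0, so root is in [7.500000, 8.000000]

Step 2: midpoint = (7.500000 + 8.000000)/2 = 7.750000
  f(7.750000) = 32.484375
  f(mid) > 0, so root is in [7.500000, 7.750000]

midpoint = 7.750000


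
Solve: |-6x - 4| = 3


An absolute value equation |expr| = 3 gives two cases:
Case 1: -6x - 4 = 3
  -6x = 7, so x = -7/6
Case 2: -6x - 4 = -3
  -6x = 1, so x = -1/6

x = -7/6, x = -1/6


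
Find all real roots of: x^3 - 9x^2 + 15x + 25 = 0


Let p(x) = x^3 - 9x^2 + 15x + 25. By the rational root theorem (leading coefficient 1), any rational root is an integer divisor of 25: try ±1, ±2, ... in turn.
Test x = 1: value = 32 ≠ 0.
Test x = -1: value = 0 ✓, so (x + 1) is a factor.
Synthetic division by (x + 1): bring down 1; 1(-1) - 9 = -10; (-10)(-1) + 15 = 25; 25(-1) + 25 = 0 → quotient x^2 - 10x + 25, remainder 0.
Solve the quadratic x^2 - 10x + 25 = 0: discriminant = (-10)^2 - 4(1)(25) = 100 - 100 = 0.
Discriminant = 0, so a double root: x = 10/2 = 5.

x = -1, x = 5 (multiplicity 2)


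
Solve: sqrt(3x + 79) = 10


Square both sides: 3x + 79 = 10^2 = 100
3x = 100 - 79 = 21
x = 7
Check: sqrt(3*7 + 79) = sqrt(100) = 10 ✓

x = 7


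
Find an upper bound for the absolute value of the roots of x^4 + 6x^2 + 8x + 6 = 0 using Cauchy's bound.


Cauchy's bound: all roots r satisfy |r| <= 1 + max(|a_i/a_n|) for i = 0,...,n-1
where a_n is the leading coefficient.

Coefficients: [1, 0, 6, 8, 6]
Leading coefficient a_n = 1
Ratios |a_i/a_n|: 0, 6, 8, 6
Maximum ratio: 8
Cauchy's bound: |r| <= 1 + 8 = 9

Upper bound = 9


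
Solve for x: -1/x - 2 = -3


Subtract -2 from both sides: -1/x = -1
Multiply both sides by x: -1 = -1 * x
Divide by -1: x = 1

x = 1


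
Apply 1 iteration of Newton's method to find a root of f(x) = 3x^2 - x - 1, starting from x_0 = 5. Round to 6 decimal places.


Newton's method: x_(n+1) = x_n - f(x_n)/f'(x_n)
f(x) = 3x^2 - x - 1
f'(x) = 6x - 1

Iteration 1:
  f(5.000000) = 69.000000
  f'(5.000000) = 29.000000
  x_1 = 5.000000 - (69.000000)/(29.000000) = 2.620690

x_1 = 2.620690


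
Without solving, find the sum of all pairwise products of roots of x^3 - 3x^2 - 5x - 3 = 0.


By Vieta's formulas for x^3 + bx^2 + cx + d = 0:
  r1 + r2 + r3 = -b/a = 3
  r1*r2 + r1*r3 + r2*r3 = c/a = -5
  r1*r2*r3 = -d/a = 3


Sum of pairwise products = -5


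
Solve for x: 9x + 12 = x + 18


Starting with: 9x + 12 = x + 18
Move all x terms to left: (9 - 1)x = 18 - 12
Simplify: 8x = 6
Divide both sides by 8: x = 3/4

x = 3/4


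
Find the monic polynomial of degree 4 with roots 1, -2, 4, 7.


A monic polynomial with roots 1, -2, 4, 7 is:
p(x) = (x - 1)(x + 2)(x - 4)(x - 7)
After multiplying by (x - 1): x - 1
After multiplying by (x + 2): x^2 + x - 2
After multiplying by (x - 4): x^3 - 3x^2 - 6x + 8
After multiplying by (x - 7): x^4 - 10x^3 + 15x^2 + 50x - 56

x^4 - 10x^3 + 15x^2 + 50x - 56


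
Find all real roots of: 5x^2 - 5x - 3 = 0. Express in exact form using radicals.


Using the quadratic formula: x = (-b ± sqrt(b^2 - 4ac)) / (2a)
Here a = 5, b = -5, c = -3
Discriminant = b^2 - 4ac = (-5)^2 - 4(5)(-3) = 25 + 60 = 85
Since discriminant = 85 > 0, there are two real roots.
x = (5 ± sqrt(85)) / 10
Numerically: x ≈ 1.4220 or x ≈ -0.4220

x = (5 + sqrt(85)) / 10 or x = (5 - sqrt(85)) / 10


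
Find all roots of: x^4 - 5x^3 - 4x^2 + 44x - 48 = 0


Let p(x) = x^4 - 5x^3 - 4x^2 + 44x - 48. By the rational root theorem (leading coefficient 1), any rational root is an integer divisor of 48: try ±1, ±2, ... in turn.
Test x = 1: value = -12 ≠ 0.
Test x = -1: value = -90 ≠ 0.
Test x = 2: value = 0 ✓, so (x - 2) is a factor.
Synthetic division by (x - 2): bring down 1; 1(2) - 5 = -3; (-3)(2) - 4 = -10; (-10)(2) + 44 = 24; 24(2) - 48 = 0 → quotient x^3 - 3x^2 - 10x + 24, remainder 0.
Continue with the quotient x^3 - 3x^2 - 10x + 24 (candidates must divide 24; re-test x = 2 first in case it repeats).
Test x = 2: value = 0 ✓, so (x - 2) is a factor.
Synthetic division by (x - 2): bring down 1; 1(2) - 3 = -1; (-1)(2) - 10 = -12; (-12)(2) + 24 = 0 → quotient x^2 - x - 12, remainder 0.
Solve the quadratic x^2 - x - 12 = 0: discriminant = (-1)^2 - 4(1)(-12) = 1 + 48 = 49.
sqrt(49) = 7, so x = (1 ± 7)/2: x = 4 or x = -3.
Collecting all roots found:

x = -3, x = 2 (multiplicity 2), x = 4


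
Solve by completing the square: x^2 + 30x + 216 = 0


Start: x^2 + 30x + 216 = 0
Move constant: x^2 + 30x = -216
Half of 30 is 15, squared is 225
Add 225 to both sides: x^2 + 30x + 225 = 9
(x + 15)^2 = 9
x + 15 = ±3
x = -15 + 3 = -12 or x = -15 - 3 = -18

x = -18, x = -12


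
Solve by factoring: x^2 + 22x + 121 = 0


We need two numbers that multiply to 121 and add to 22.
Those numbers are 11 and 11 (since 11 * 11 = 121 and 11 + 11 = 22).
So x^2 + 22x + 121 = (x + 11)(x + 11) = 0
Setting each factor to zero: x = -11 or x = -11

x = -11


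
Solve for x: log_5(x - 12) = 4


Convert to exponential form: x - 12 = 5^4 = 625
x = 625 + 12 = 637
Check: log_5(637 - 12) = log_5(625) = log_5(625) = 4 ✓

x = 637


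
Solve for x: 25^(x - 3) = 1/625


Express both sides with the same base.
1/625 = 25^(-2)
Since the bases match, equate exponents: x - 3 = -2
So x = -2 - (-3) = 1

x = 1


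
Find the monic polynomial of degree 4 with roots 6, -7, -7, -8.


A monic polynomial with roots 6, -7, -7, -8 is:
p(x) = (x - 6)(x + 7)(x + 7)(x + 8)
After multiplying by (x - 6): x - 6
After multiplying by (x + 7): x^2 + x - 42
After multiplying by (x + 7): x^3 + 8x^2 - 35x - 294
After multiplying by (x + 8): x^4 + 16x^3 + 29x^2 - 574x - 2352

x^4 + 16x^3 + 29x^2 - 574x - 2352


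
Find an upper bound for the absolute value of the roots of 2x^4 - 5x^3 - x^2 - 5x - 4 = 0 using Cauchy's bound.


Cauchy's bound: all roots r satisfy |r| <= 1 + max(|a_i/a_n|) for i = 0,...,n-1
where a_n is the leading coefficient.

Coefficients: [2, -5, -1, -5, -4]
Leading coefficient a_n = 2
Ratios |a_i/a_n|: 5/2, 1/2, 5/2, 2
Maximum ratio: 5/2
Cauchy's bound: |r| <= 1 + 5/2 = 7/2

Upper bound = 7/2


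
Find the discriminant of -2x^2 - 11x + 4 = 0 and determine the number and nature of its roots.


For ax^2 + bx + c = 0, discriminant D = b^2 - 4ac
Here a = -2, b = -11, c = 4
D = (-11)^2 - 4(-2)(4) = 121 + 32 = 153

D = 153 > 0 but not a perfect square
The equation has 2 distinct real irrational roots.

Discriminant = 153, 2 distinct real irrational roots


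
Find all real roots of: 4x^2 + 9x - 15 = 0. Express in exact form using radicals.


Using the quadratic formula: x = (-b ± sqrt(b^2 - 4ac)) / (2a)
Here a = 4, b = 9, c = -15
Discriminant = b^2 - 4ac = 9^2 - 4(4)(-15) = 81 + 240 = 321
Since discriminant = 321 > 0, there are two real roots.
x = (-9 ± sqrt(321)) / 8
Numerically: x ≈ 1.1146 or x ≈ -3.3646

x = (-9 + sqrt(321)) / 8 or x = (-9 - sqrt(321)) / 8


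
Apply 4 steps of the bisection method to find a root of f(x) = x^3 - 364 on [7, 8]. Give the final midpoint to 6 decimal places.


f(x) = x^3 - 364
f(7) = -21 < 0
f(8) = 148 > 0

Step 1: midpoint = (7.000000 + 8.000000)/2 = 7.500000
  f(7.500000) = 57.875000
  f(mid) > 0, so root is in [7.000000, 7.500000]

Step 2: midpoint = (7.000000 + 7.500000)/2 = 7.250000
  f(7.250000) = 17.078125
  f(mid) > 0, so root is in [7.000000, 7.250000]

Step 3: midpoint = (7.000000 + 7.250000)/2 = 7.125000
  f(7.125000) = -2.294922
  f(mid) < 0, so root is in [7.125000, 7.250000]

Step 4: midpoint = (7.125000 + 7.250000)/2 = 7.187500
  f(7.187500) = 7.307373
  f(mid) > 0, so root is in [7.125000, 7.187500]

midpoint = 7.187500


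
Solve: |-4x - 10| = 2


An absolute value equation |expr| = 2 gives two cases:
Case 1: -4x - 10 = 2
  -4x = 12, so x = -3
Case 2: -4x - 10 = -2
  -4x = 8, so x = -2

x = -3, x = -2


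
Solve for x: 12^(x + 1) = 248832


Express both sides with the same base.
248832 = 12^5
Since the bases match, equate exponents: x + 1 = 5
So x = 5 - (1) = 4

x = 4


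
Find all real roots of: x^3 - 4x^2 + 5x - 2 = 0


Let p(x) = x^3 - 4x^2 + 5x - 2. By the rational root theorem (leading coefficient 1), any rational root is an integer divisor of 2: try ±1, ±2, ... in turn.
Test x = 1: value = 0 ✓, so (x - 1) is a factor.
Synthetic division by (x - 1): bring down 1; 1(1) - 4 = -3; (-3)(1) + 5 = 2; 2(1) - 2 = 0 → quotient x^2 - 3x + 2, remainder 0.
Solve the quadratic x^2 - 3x + 2 = 0: discriminant = (-3)^2 - 4(1)(2) = 9 - 8 = 1.
sqrt(1) = 1, so x = (3 ± 1)/2: x = 2 or x = 1.

x = 1 (multiplicity 2), x = 2


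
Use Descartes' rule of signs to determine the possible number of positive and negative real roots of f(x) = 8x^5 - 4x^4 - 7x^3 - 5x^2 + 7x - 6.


Descartes' rule of signs:

For positive roots, count sign changes in f(x) = 8x^5 - 4x^4 - 7x^3 - 5x^2 + 7x - 6:
Signs of coefficients: +, -, -, -, +, -
Number of sign changes: 3
Possible positive real roots: 3, 1

For negative roots, examine f(-x) = -8x^5 - 4x^4 + 7x^3 - 5x^2 - 7x - 6:
Signs of coefficients: -, -, +, -, -, -
Number of sign changes: 2
Possible negative real roots: 2, 0

Positive roots: 3 or 1; Negative roots: 2 or 0


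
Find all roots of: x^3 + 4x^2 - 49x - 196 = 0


Let p(x) = x^3 + 4x^2 - 49x - 196. By the rational root theorem (leading coefficient 1), any rational root is an integer divisor of 196: try ±1, ±2, ... in turn.
Test x = 1: value = -240 ≠ 0.
Test x = -1: value = -144 ≠ 0.
Test x = 2: value = -270 ≠ 0.
Test x = -2: value = -90 ≠ 0.
Test x = 4: value = -264 ≠ 0.
Test x = -4: value = 0 ✓, so (x + 4) is a factor.
Synthetic division by (x + 4): bring down 1; 1(-4) + 4 = 0; 0(-4) - 49 = -49; (-49)(-4) - 196 = 0 → quotient x^2 - 49, remainder 0.
Solve the quadratic x^2 - 49 = 0: discriminant = 0^2 - 4(1)(-49) = 0 + 196 = 196.
sqrt(196) = 14, so x = (0 ± 14)/2: x = 7 or x = -7.
Collecting all roots found:

x = -7, x = -4, x = 7


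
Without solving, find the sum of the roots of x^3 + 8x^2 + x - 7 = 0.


By Vieta's formulas for x^3 + bx^2 + cx + d = 0:
  r1 + r2 + r3 = -b/a = -8
  r1*r2 + r1*r3 + r2*r3 = c/a = 1
  r1*r2*r3 = -d/a = 7


Sum = -8


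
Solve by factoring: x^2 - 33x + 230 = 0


We need two numbers that multiply to 230 and add to -33.
Those numbers are -23 and -10 (since (-23) * (-10) = 230 and (-23) + (-10) = -33).
So x^2 - 33x + 230 = (x - 23)(x - 10) = 0
Setting each factor to zero: x = 23 or x = 10

x = 10, x = 23


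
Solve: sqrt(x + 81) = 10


Square both sides: x + 81 = 10^2 = 100
x = 100 - 81 = 19
x = 19
Check: sqrt(1*19 + 81) = sqrt(100) = 10 ✓

x = 19


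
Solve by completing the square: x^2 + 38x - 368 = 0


Start: x^2 + 38x - 368 = 0
Move constant: x^2 + 38x = 368
Half of 38 is 19, squared is 361
Add 361 to both sides: x^2 + 38x + 361 = 729
(x + 19)^2 = 729
x + 19 = ±27
x = -19 + 27 = 8 or x = -19 - 27 = -46

x = -46, x = 8


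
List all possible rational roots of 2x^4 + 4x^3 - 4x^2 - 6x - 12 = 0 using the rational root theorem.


Rational root theorem: possible roots are ±p/q where:
  p divides the constant term (-12): p ∈ {1, 2, 3, 4, 6, 12}
  q divides the leading coefficient (2): q ∈ {1, 2}

All possible rational roots: -12, -6, -4, -3, -2, -3/2, -1, -1/2, 1/2, 1, 3/2, 2, 3, 4, 6, 12

-12, -6, -4, -3, -2, -3/2, -1, -1/2, 1/2, 1, 3/2, 2, 3, 4, 6, 12


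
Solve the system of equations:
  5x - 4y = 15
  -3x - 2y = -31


Using Cramer's rule:
Determinant D = (5)(-2) - (-3)(-4) = -10 - 12 = -22
Dx = (15)(-2) - (-31)(-4) = -30 - 124 = -154
Dy = (5)(-31) - (-3)(15) = -155 + 45 = -110
x = Dx/D = -154/-22 = 7
y = Dy/D = -110/-22 = 5

x = 7, y = 5


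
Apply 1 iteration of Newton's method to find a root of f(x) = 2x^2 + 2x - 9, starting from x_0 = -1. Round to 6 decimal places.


Newton's method: x_(n+1) = x_n - f(x_n)/f'(x_n)
f(x) = 2x^2 + 2x - 9
f'(x) = 4x + 2

Iteration 1:
  f(-1.000000) = -9.000000
  f'(-1.000000) = -2.000000
  x_1 = -1.000000 - (-9.000000)/(-2.000000) = -5.500000

x_1 = -5.500000


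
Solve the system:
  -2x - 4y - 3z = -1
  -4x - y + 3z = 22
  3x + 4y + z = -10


Using Cramer's rule. Expand each determinant along the first row.
D  = (-2)*[(-1)*1 - 3*4] - (-4)*[(-4)*1 - 3*3] + (-3)*[(-4)*4 - (-1)*3]
  = (-2)*(-13) - (-4)*(-13) + (-3)*(-13) = 13
Dx = (-1)*[(-1)*1 - 3*4] - (-4)*[22*1 - 3*(-10)] + (-3)*[22*4 - (-1)*(-10)]
  = (-1)*(-13) - (-4)*(52) + (-3)*(78) = -13
Dy = (-2)*[22*1 - 3*(-10)] - (-1)*[(-4)*1 - 3*3] + (-3)*[(-4)*(-10) - 22*3]
  = (-2)*(52) - (-1)*(-13) + (-3)*(-26) = -39
Dz = (-2)*[(-1)*(-10) - 22*4] - (-4)*[(-4)*(-10) - 22*3] + (-1)*[(-4)*4 - (-1)*3]
  = (-2)*(-78) - (-4)*(-26) + (-1)*(-13) = 65
x = Dx/D = -13/13 = -1, y = Dy/D = -39/13 = -3, z = Dz/D = 65/13 = 5
Check eq1: (-2)(-1) + (-4)(-3) + (-3)(5) = -1 = -1 ✓
Check eq2: (-4)(-1) + (-1)(-3) + (3)(5) = 22 = 22 ✓
Check eq3: (3)(-1) + (4)(-3) + (1)(5) = -10 = -10 ✓

x = -1, y = -3, z = 5


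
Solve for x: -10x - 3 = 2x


Starting with: -10x - 3 = 2x
Move all x terms to left: (-10 - 2)x = 0 + 3
Simplify: -12x = 3
Divide both sides by -12: x = -1/4

x = -1/4


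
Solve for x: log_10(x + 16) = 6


Convert to exponential form: x + 16 = 10^6 = 1000000
x = 1000000 - 16 = 999984
Check: log_10(999984 + 16) = log_10(1000000) = log_10(1000000) = 6 ✓

x = 999984


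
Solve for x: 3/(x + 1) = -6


Multiply both sides by (x + 1): 3 = -6(x + 1)
Distribute: 3 = -6x - 6
-6x = 3 + 6 = 9
x = -3/2

x = -3/2


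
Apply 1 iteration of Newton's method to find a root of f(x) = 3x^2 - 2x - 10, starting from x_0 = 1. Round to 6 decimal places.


Newton's method: x_(n+1) = x_n - f(x_n)/f'(x_n)
f(x) = 3x^2 - 2x - 10
f'(x) = 6x - 2

Iteration 1:
  f(1.000000) = -9.000000
  f'(1.000000) = 4.000000
  x_1 = 1.000000 - (-9.000000)/(4.000000) = 3.250000

x_1 = 3.250000


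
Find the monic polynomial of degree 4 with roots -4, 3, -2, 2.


A monic polynomial with roots -4, 3, -2, 2 is:
p(x) = (x + 4)(x - 3)(x + 2)(x - 2)
After multiplying by (x + 4): x + 4
After multiplying by (x - 3): x^2 + x - 12
After multiplying by (x + 2): x^3 + 3x^2 - 10x - 24
After multiplying by (x - 2): x^4 + x^3 - 16x^2 - 4x + 48

x^4 + x^3 - 16x^2 - 4x + 48


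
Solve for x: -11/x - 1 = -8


Subtract -1 from both sides: -11/x = -7
Multiply both sides by x: -11 = -7 * x
Divide by -7: x = 11/7

x = 11/7


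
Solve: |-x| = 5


An absolute value equation |expr| = 5 gives two cases:
Case 1: -x = 5
  -x = 5, so x = -5
Case 2: -x = -5
  -x = -5, so x = 5

x = -5, x = 5


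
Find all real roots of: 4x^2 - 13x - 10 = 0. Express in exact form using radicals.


Using the quadratic formula: x = (-b ± sqrt(b^2 - 4ac)) / (2a)
Here a = 4, b = -13, c = -10
Discriminant = b^2 - 4ac = (-13)^2 - 4(4)(-10) = 169 + 160 = 329
Since discriminant = 329 > 0, there are two real roots.
x = (13 ± sqrt(329)) / 8
Numerically: x ≈ 3.8923 or x ≈ -0.6423

x = (13 + sqrt(329)) / 8 or x = (13 - sqrt(329)) / 8


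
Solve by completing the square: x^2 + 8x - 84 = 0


Start: x^2 + 8x - 84 = 0
Move constant: x^2 + 8x = 84
Half of 8 is 4, squared is 16
Add 16 to both sides: x^2 + 8x + 16 = 100
(x + 4)^2 = 100
x + 4 = ±10
x = -4 + 10 = 6 or x = -4 - 10 = -14

x = -14, x = 6


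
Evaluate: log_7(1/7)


We need the exponent such that 7^? = 1/7
7^(-1) = 1/7^1 = 1/7
Therefore log_7(1/7) = -1

-1


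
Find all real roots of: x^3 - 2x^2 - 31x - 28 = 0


Let p(x) = x^3 - 2x^2 - 31x - 28. By the rational root theorem (leading coefficient 1), any rational root is an integer divisor of 28: try ±1, ±2, ... in turn.
Test x = 1: value = -60 ≠ 0.
Test x = -1: value = 0 ✓, so (x + 1) is a factor.
Synthetic division by (x + 1): bring down 1; 1(-1) - 2 = -3; (-3)(-1) - 31 = -28; (-28)(-1) - 28 = 0 → quotient x^2 - 3x - 28, remainder 0.
Solve the quadratic x^2 - 3x - 28 = 0: discriminant = (-3)^2 - 4(1)(-28) = 9 + 112 = 121.
sqrt(121) = 11, so x = (3 ± 11)/2: x = 7 or x = -4.

x = -4, x = -1, x = 7


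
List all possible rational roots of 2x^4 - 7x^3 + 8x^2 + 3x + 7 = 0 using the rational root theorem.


Rational root theorem: possible roots are ±p/q where:
  p divides the constant term (7): p ∈ {1, 7}
  q divides the leading coefficient (2): q ∈ {1, 2}

All possible rational roots: -7, -7/2, -1, -1/2, 1/2, 1, 7/2, 7

-7, -7/2, -1, -1/2, 1/2, 1, 7/2, 7


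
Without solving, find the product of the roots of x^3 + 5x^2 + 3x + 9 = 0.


By Vieta's formulas for x^3 + bx^2 + cx + d = 0:
  r1 + r2 + r3 = -b/a = -5
  r1*r2 + r1*r3 + r2*r3 = c/a = 3
  r1*r2*r3 = -d/a = -9


Product = -9


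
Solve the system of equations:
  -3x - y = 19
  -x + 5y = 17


Using Cramer's rule:
Determinant D = (-3)(5) - (-1)(-1) = -15 - 1 = -16
Dx = (19)(5) - (17)(-1) = 95 + 17 = 112
Dy = (-3)(17) - (-1)(19) = -51 + 19 = -32
x = Dx/D = 112/-16 = -7
y = Dy/D = -32/-16 = 2

x = -7, y = 2


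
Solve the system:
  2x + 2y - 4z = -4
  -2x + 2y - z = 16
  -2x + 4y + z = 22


Using Cramer's rule. Expand each determinant along the first row.
D  = 2*[2*1 - (-1)*4] - 2*[(-2)*1 - (-1)*(-2)] + (-4)*[(-2)*4 - 2*(-2)]
  = 2*(6) - 2*(-4) + (-4)*(-4) = 36
Dx = (-4)*[2*1 - (-1)*4] - 2*[16*1 - (-1)*22] + (-4)*[16*4 - 2*22]
  = (-4)*(6) - 2*(38) + (-4)*(20) = -180
Dy = 2*[16*1 - (-1)*22] - (-4)*[(-2)*1 - (-1)*(-2)] + (-4)*[(-2)*22 - 16*(-2)]
  = 2*(38) - (-4)*(-4) + (-4)*(-12) = 108
Dz = 2*[2*22 - 16*4] - 2*[(-2)*22 - 16*(-2)] + (-4)*[(-2)*4 - 2*(-2)]
  = 2*(-20) - 2*(-12) + (-4)*(-4) = 0
x = Dx/D = -180/36 = -5, y = Dy/D = 108/36 = 3, z = Dz/D = 0/36 = 0
Check eq1: (2)(-5) + (2)(3) + (-4)(0) = -4 = -4 ✓
Check eq2: (-2)(-5) + (2)(3) + (-1)(0) = 16 = 16 ✓
Check eq3: (-2)(-5) + (4)(3) + (1)(0) = 22 = 22 ✓

x = -5, y = 3, z = 0


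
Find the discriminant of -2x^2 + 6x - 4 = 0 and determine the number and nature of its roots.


For ax^2 + bx + c = 0, discriminant D = b^2 - 4ac
Here a = -2, b = 6, c = -4
D = (6)^2 - 4(-2)(-4) = 36 - 32 = 4

D = 4 > 0 and is a perfect square (sqrt = 2)
The equation has 2 distinct real rational roots.

Discriminant = 4, 2 distinct real rational roots


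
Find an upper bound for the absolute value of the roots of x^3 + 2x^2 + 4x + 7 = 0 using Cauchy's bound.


Cauchy's bound: all roots r satisfy |r| <= 1 + max(|a_i/a_n|) for i = 0,...,n-1
where a_n is the leading coefficient.

Coefficients: [1, 2, 4, 7]
Leading coefficient a_n = 1
Ratios |a_i/a_n|: 2, 4, 7
Maximum ratio: 7
Cauchy's bound: |r| <= 1 + 7 = 8

Upper bound = 8


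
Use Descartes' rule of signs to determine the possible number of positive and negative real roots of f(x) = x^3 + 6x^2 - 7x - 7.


Descartes' rule of signs:

For positive roots, count sign changes in f(x) = x^3 + 6x^2 - 7x - 7:
Signs of coefficients: +, +, -, -
Number of sign changes: 1
Possible positive real roots: 1

For negative roots, examine f(-x) = -x^3 + 6x^2 + 7x - 7:
Signs of coefficients: -, +, +, -
Number of sign changes: 2
Possible negative real roots: 2, 0

Positive roots: 1; Negative roots: 2 or 0


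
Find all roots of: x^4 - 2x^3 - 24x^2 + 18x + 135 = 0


Let p(x) = x^4 - 2x^3 - 24x^2 + 18x + 135. By the rational root theorem (leading coefficient 1), any rational root is an integer divisor of 135: try ±1, ±2, ... in turn.
Test x = 1: value = 128 ≠ 0.
Test x = -1: value = 96 ≠ 0.
Test x = 3: value = 0 ✓, so (x - 3) is a factor.
Synthetic division by (x - 3): bring down 1; 1(3) - 2 = 1; 1(3) - 24 = -21; (-21)(3) + 18 = -45; (-45)(3) + 135 = 0 → quotient x^3 + x^2 - 21x - 45, remainder 0.
Continue with the quotient x^3 + x^2 - 21x - 45 (candidates must divide 45; re-test x = 3 first in case it repeats).
Test x = 3: value = -72 ≠ 0.
Test x = -3: value = 0 ✓, so (x + 3) is a factor.
Synthetic division by (x + 3): bring down 1; 1(-3) + 1 = -2; (-2)(-3) - 21 = -15; (-15)(-3) - 45 = 0 → quotient x^2 - 2x - 15, remainder 0.
Solve the quadratic x^2 - 2x - 15 = 0: discriminant = (-2)^2 - 4(1)(-15) = 4 + 60 = 64.
sqrt(64) = 8, so x = (2 ± 8)/2: x = 5 or x = -3.
Collecting all roots found:

x = -3 (multiplicity 2), x = 3, x = 5


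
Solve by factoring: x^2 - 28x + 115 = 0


We need two numbers that multiply to 115 and add to -28.
Those numbers are -23 and -5 (since (-23) * (-5) = 115 and (-23) + (-5) = -28).
So x^2 - 28x + 115 = (x - 23)(x - 5) = 0
Setting each factor to zero: x = 23 or x = 5

x = 5, x = 23


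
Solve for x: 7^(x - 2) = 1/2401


Express both sides with the same base.
1/2401 = 7^(-4)
Since the bases match, equate exponents: x - 2 = -4
So x = -4 - (-2) = -2

x = -2


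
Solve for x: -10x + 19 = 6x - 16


Starting with: -10x + 19 = 6x - 16
Move all x terms to left: (-10 - 6)x = -16 - 19
Simplify: -16x = -35
Divide both sides by -16: x = 35/16

x = 35/16


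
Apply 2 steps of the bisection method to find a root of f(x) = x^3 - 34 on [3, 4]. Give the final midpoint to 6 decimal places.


f(x) = x^3 - 34
f(3) = -7 < 0
f(4) = 30 > 0

Step 1: midpoint = (3.000000 + 4.000000)/2 = 3.500000
  f(3.500000) = 8.875000
  f(mid) > 0, so root is in [3.000000, 3.500000]

Step 2: midpoint = (3.000000 + 3.500000)/2 = 3.250000
  f(3.250000) = 0.328125
  f(mid) > 0, so root is in [3.000000, 3.250000]

midpoint = 3.250000


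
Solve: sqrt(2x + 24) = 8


Square both sides: 2x + 24 = 8^2 = 64
2x = 64 - 24 = 40
x = 20
Check: sqrt(2*20 + 24) = sqrt(64) = 8 ✓

x = 20


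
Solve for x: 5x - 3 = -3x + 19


Starting with: 5x - 3 = -3x + 19
Move all x terms to left: (5 + 3)x = 19 + 3
Simplify: 8x = 22
Divide both sides by 8: x = 11/4

x = 11/4


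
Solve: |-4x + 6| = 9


An absolute value equation |expr| = 9 gives two cases:
Case 1: -4x + 6 = 9
  -4x = 3, so x = -3/4
Case 2: -4x + 6 = -9
  -4x = -15, so x = 15/4

x = -3/4, x = 15/4


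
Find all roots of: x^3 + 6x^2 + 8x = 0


The constant term is 0, so x = 0 is a root. Factor out x:
  x^2 + 6x + 8 = 0
Solve the quadratic x^2 + 6x + 8 = 0: discriminant = 6^2 - 4(1)(8) = 36 - 32 = 4.
sqrt(4) = 2, so x = (-6 ± 2)/2: x = -2 or x = -4.
Collecting all roots found:

x = -4, x = -2, x = 0


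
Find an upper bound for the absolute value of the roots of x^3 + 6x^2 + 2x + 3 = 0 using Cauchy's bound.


Cauchy's bound: all roots r satisfy |r| <= 1 + max(|a_i/a_n|) for i = 0,...,n-1
where a_n is the leading coefficient.

Coefficients: [1, 6, 2, 3]
Leading coefficient a_n = 1
Ratios |a_i/a_n|: 6, 2, 3
Maximum ratio: 6
Cauchy's bound: |r| <= 1 + 6 = 7

Upper bound = 7


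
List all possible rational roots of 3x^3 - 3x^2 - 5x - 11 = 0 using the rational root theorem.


Rational root theorem: possible roots are ±p/q where:
  p divides the constant term (-11): p ∈ {1, 11}
  q divides the leading coefficient (3): q ∈ {1, 3}

All possible rational roots: -11, -11/3, -1, -1/3, 1/3, 1, 11/3, 11

-11, -11/3, -1, -1/3, 1/3, 1, 11/3, 11


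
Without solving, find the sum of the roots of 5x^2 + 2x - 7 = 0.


By Vieta's formulas for ax^2 + bx + c = 0:
  Sum of roots = -b/a
  Product of roots = c/a

Here a = 5, b = 2, c = -7
Sum = -(2)/5 = -2/5
Product = -7/5 = -7/5

Sum = -2/5


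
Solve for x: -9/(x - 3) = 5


Multiply both sides by (x - 3): -9 = 5(x - 3)
Distribute: -9 = 5x - 15
5x = -9 + 15 = 6
x = 6/5

x = 6/5


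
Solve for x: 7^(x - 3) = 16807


Express both sides with the same base.
16807 = 7^5
Since the bases match, equate exponents: x - 3 = 5
So x = 5 - (-3) = 8

x = 8


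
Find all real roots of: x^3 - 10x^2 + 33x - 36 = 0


Let p(x) = x^3 - 10x^2 + 33x - 36. By the rational root theorem (leading coefficient 1), any rational root is an integer divisor of 36: try ±1, ±2, ... in turn.
Test x = 1: value = -12 ≠ 0.
Test x = -1: value = -80 ≠ 0.
Test x = 2: value = -2 ≠ 0.
Test x = -2: value = -150 ≠ 0.
Test x = 3: value = 0 ✓, so (x - 3) is a factor.
Synthetic division by (x - 3): bring down 1; 1(3) - 10 = -7; (-7)(3) + 33 = 12; 12(3) - 36 = 0 → quotient x^2 - 7x + 12, remainder 0.
Solve the quadratic x^2 - 7x + 12 = 0: discriminant = (-7)^2 - 4(1)(12) = 49 - 48 = 1.
sqrt(1) = 1, so x = (7 ± 1)/2: x = 4 or x = 3.

x = 3 (multiplicity 2), x = 4


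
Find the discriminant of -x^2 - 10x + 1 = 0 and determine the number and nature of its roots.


For ax^2 + bx + c = 0, discriminant D = b^2 - 4ac
Here a = -1, b = -10, c = 1
D = (-10)^2 - 4(-1)(1) = 100 + 4 = 104

D = 104 > 0 but not a perfect square
The equation has 2 distinct real irrational roots.

Discriminant = 104, 2 distinct real irrational roots


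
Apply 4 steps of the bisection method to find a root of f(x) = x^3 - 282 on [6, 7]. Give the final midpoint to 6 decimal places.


f(x) = x^3 - 282
f(6) = -66 < 0
f(7) = 61 > 0

Step 1: midpoint = (6.000000 + 7.000000)/2 = 6.500000
  f(6.500000) = -7.375000
  f(mid) < 0, so root is in [6.500000, 7.000000]

Step 2: midpoint = (6.500000 + 7.000000)/2 = 6.750000
  f(6.750000) = 25.546875
  f(mid) > 0, so root is in [6.500000, 6.750000]

Step 3: midpoint = (6.500000 + 6.750000)/2 = 6.625000
  f(6.625000) = 8.775391
  f(mid) > 0, so root is in [6.500000, 6.625000]

Step 4: midpoint = (6.500000 + 6.625000)/2 = 6.562500
  f(6.562500) = 0.623291
  f(mid) > 0, so root is in [6.500000, 6.562500]

midpoint = 6.562500


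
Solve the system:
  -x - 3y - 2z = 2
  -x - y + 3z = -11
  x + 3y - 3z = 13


Using Cramer's rule. Expand each determinant along the first row.
D  = (-1)*[(-1)*(-3) - 3*3] - (-3)*[(-1)*(-3) - 3*1] + (-2)*[(-1)*3 - (-1)*1]
  = (-1)*(-6) - (-3)*(0) + (-2)*(-2) = 10
Dx = 2*[(-1)*(-3) - 3*3] - (-3)*[(-11)*(-3) - 3*13] + (-2)*[(-11)*3 - (-1)*13]
  = 2*(-6) - (-3)*(-6) + (-2)*(-20) = 10
Dy = (-1)*[(-11)*(-3) - 3*13] - 2*[(-1)*(-3) - 3*1] + (-2)*[(-1)*13 - (-11)*1]
  = (-1)*(-6) - 2*(0) + (-2)*(-2) = 10
Dz = (-1)*[(-1)*13 - (-11)*3] - (-3)*[(-1)*13 - (-11)*1] + 2*[(-1)*3 - (-1)*1]
  = (-1)*(20) - (-3)*(-2) + 2*(-2) = -30
x = Dx/D = 10/10 = 1, y = Dy/D = 10/10 = 1, z = Dz/D = -30/10 = -3
Check eq1: (-1)(1) + (-3)(1) + (-2)(-3) = 2 = 2 ✓
Check eq2: (-1)(1) + (-1)(1) + (3)(-3) = -11 = -11 ✓
Check eq3: (1)(1) + (3)(1) + (-3)(-3) = 13 = 13 ✓

x = 1, y = 1, z = -3


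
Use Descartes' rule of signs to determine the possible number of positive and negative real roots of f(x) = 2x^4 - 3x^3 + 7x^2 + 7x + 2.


Descartes' rule of signs:

For positive roots, count sign changes in f(x) = 2x^4 - 3x^3 + 7x^2 + 7x + 2:
Signs of coefficients: +, -, +, +, +
Number of sign changes: 2
Possible positive real roots: 2, 0

For negative roots, examine f(-x) = 2x^4 + 3x^3 + 7x^2 - 7x + 2:
Signs of coefficients: +, +, +, -, +
Number of sign changes: 2
Possible negative real roots: 2, 0

Positive roots: 2 or 0; Negative roots: 2 or 0


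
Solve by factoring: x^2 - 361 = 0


We need two numbers that multiply to -361 and add to 0.
Those numbers are -19 and 19 (since (-19) * 19 = -361 and (-19) + 19 = 0).
So x^2 - 361 = (x - 19)(x + 19) = 0
Setting each factor to zero: x = 19 or x = -19

x = -19, x = 19


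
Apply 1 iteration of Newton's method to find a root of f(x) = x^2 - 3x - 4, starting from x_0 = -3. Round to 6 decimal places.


Newton's method: x_(n+1) = x_n - f(x_n)/f'(x_n)
f(x) = x^2 - 3x - 4
f'(x) = 2x - 3

Iteration 1:
  f(-3.000000) = 14.000000
  f'(-3.000000) = -9.000000
  x_1 = -3.000000 - (14.000000)/(-9.000000) = -1.444444

x_1 = -1.444444


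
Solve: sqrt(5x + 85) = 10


Square both sides: 5x + 85 = 10^2 = 100
5x = 100 - 85 = 15
x = 3
Check: sqrt(5*3 + 85) = sqrt(100) = 10 ✓

x = 3


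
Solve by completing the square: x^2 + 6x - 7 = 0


Start: x^2 + 6x - 7 = 0
Move constant: x^2 + 6x = 7
Half of 6 is 3, squared is 9
Add 9 to both sides: x^2 + 6x + 9 = 16
(x + 3)^2 = 16
x + 3 = ±4
x = -3 + 4 = 1 or x = -3 - 4 = -7

x = -7, x = 1


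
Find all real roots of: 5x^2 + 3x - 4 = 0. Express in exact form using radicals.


Using the quadratic formula: x = (-b ± sqrt(b^2 - 4ac)) / (2a)
Here a = 5, b = 3, c = -4
Discriminant = b^2 - 4ac = 3^2 - 4(5)(-4) = 9 + 80 = 89
Since discriminant = 89 > 0, there are two real roots.
x = (-3 ± sqrt(89)) / 10
Numerically: x ≈ 0.6434 or x ≈ -1.2434

x = (-3 + sqrt(89)) / 10 or x = (-3 - sqrt(89)) / 10


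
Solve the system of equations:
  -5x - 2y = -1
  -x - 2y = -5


Using Cramer's rule:
Determinant D = (-5)(-2) - (-1)(-2) = 10 - 2 = 8
Dx = (-1)(-2) - (-5)(-2) = 2 - 10 = -8
Dy = (-5)(-5) - (-1)(-1) = 25 - 1 = 24
x = Dx/D = -8/8 = -1
y = Dy/D = 24/8 = 3

x = -1, y = 3


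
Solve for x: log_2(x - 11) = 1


Convert to exponential form: x - 11 = 2^1 = 2
x = 2 + 11 = 13
Check: log_2(13 - 11) = log_2(2) = log_2(2) = 1 ✓

x = 13


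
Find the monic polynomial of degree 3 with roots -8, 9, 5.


A monic polynomial with roots -8, 9, 5 is:
p(x) = (x + 8)(x - 9)(x - 5)
After multiplying by (x + 8): x + 8
After multiplying by (x - 9): x^2 - x - 72
After multiplying by (x - 5): x^3 - 6x^2 - 67x + 360

x^3 - 6x^2 - 67x + 360


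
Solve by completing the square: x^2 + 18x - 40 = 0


Start: x^2 + 18x - 40 = 0
Move constant: x^2 + 18x = 40
Half of 18 is 9, squared is 81
Add 81 to both sides: x^2 + 18x + 81 = 121
(x + 9)^2 = 121
x + 9 = ±11
x = -9 + 11 = 2 or x = -9 - 11 = -20

x = -20, x = 2


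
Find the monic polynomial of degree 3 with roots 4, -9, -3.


A monic polynomial with roots 4, -9, -3 is:
p(x) = (x - 4)(x + 9)(x + 3)
After multiplying by (x - 4): x - 4
After multiplying by (x + 9): x^2 + 5x - 36
After multiplying by (x + 3): x^3 + 8x^2 - 21x - 108

x^3 + 8x^2 - 21x - 108


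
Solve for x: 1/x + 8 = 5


Subtract 8 from both sides: 1/x = -3
Multiply both sides by x: 1 = -3 * x
Divide by -3: x = -1/3

x = -1/3


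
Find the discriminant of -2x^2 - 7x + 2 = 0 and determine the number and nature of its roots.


For ax^2 + bx + c = 0, discriminant D = b^2 - 4ac
Here a = -2, b = -7, c = 2
D = (-7)^2 - 4(-2)(2) = 49 + 16 = 65

D = 65 > 0 but not a perfect square
The equation has 2 distinct real irrational roots.

Discriminant = 65, 2 distinct real irrational roots


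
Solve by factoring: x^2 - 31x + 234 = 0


We need two numbers that multiply to 234 and add to -31.
Those numbers are -18 and -13 (since (-18) * (-13) = 234 and (-18) + (-13) = -31).
So x^2 - 31x + 234 = (x - 18)(x - 13) = 0
Setting each factor to zero: x = 18 or x = 13

x = 13, x = 18


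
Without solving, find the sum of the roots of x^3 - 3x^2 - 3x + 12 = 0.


By Vieta's formulas for x^3 + bx^2 + cx + d = 0:
  r1 + r2 + r3 = -b/a = 3
  r1*r2 + r1*r3 + r2*r3 = c/a = -3
  r1*r2*r3 = -d/a = -12


Sum = 3


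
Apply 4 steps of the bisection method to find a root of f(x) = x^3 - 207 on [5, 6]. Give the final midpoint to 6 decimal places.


f(x) = x^3 - 207
f(5) = -82 < 0
f(6) = 9 > 0

Step 1: midpoint = (5.000000 + 6.000000)/2 = 5.500000
  f(5.500000) = -40.625000
  f(mid) < 0, so root is in [5.500000, 6.000000]

Step 2: midpoint = (5.500000 + 6.000000)/2 = 5.750000
  f(5.750000) = -16.890625
  f(mid) < 0, so root is in [5.750000, 6.000000]

Step 3: midpoint = (5.750000 + 6.000000)/2 = 5.875000
  f(5.875000) = -4.220703
  f(mid) < 0, so root is in [5.875000, 6.000000]

Step 4: midpoint = (5.875000 + 6.000000)/2 = 5.937500
  f(5.937500) = 2.320068
  f(mid) > 0, so root is in [5.875000, 5.937500]

midpoint = 5.937500


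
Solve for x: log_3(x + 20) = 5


Convert to exponential form: x + 20 = 3^5 = 243
x = 243 - 20 = 223
Check: log_3(223 + 20) = log_3(243) = log_3(243) = 5 ✓

x = 223


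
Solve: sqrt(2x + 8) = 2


Square both sides: 2x + 8 = 2^2 = 4
2x = 4 - 8 = -4
x = -2
Check: sqrt(2*(-2) + 8) = sqrt(4) = 2 ✓

x = -2


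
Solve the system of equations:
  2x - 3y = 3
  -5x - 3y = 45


Using Cramer's rule:
Determinant D = (2)(-3) - (-5)(-3) = -6 - 15 = -21
Dx = (3)(-3) - (45)(-3) = -9 + 135 = 126
Dy = (2)(45) - (-5)(3) = 90 + 15 = 105
x = Dx/D = 126/-21 = -6
y = Dy/D = 105/-21 = -5

x = -6, y = -5


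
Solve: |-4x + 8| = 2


An absolute value equation |expr| = 2 gives two cases:
Case 1: -4x + 8 = 2
  -4x = -6, so x = 3/2
Case 2: -4x + 8 = -2
  -4x = -10, so x = 5/2

x = 3/2, x = 5/2


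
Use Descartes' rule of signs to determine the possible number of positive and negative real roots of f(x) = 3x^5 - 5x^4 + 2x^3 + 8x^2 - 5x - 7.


Descartes' rule of signs:

For positive roots, count sign changes in f(x) = 3x^5 - 5x^4 + 2x^3 + 8x^2 - 5x - 7:
Signs of coefficients: +, -, +, +, -, -
Number of sign changes: 3
Possible positive real roots: 3, 1

For negative roots, examine f(-x) = -3x^5 - 5x^4 - 2x^3 + 8x^2 + 5x - 7:
Signs of coefficients: -, -, -, +, +, -
Number of sign changes: 2
Possible negative real roots: 2, 0

Positive roots: 3 or 1; Negative roots: 2 or 0


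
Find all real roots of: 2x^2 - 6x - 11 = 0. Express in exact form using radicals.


Using the quadratic formula: x = (-b ± sqrt(b^2 - 4ac)) / (2a)
Here a = 2, b = -6, c = -11
Discriminant = b^2 - 4ac = (-6)^2 - 4(2)(-11) = 36 + 88 = 124
Since discriminant = 124 > 0, there are two real roots.
x = (6 ± 2*sqrt(31)) / 4
Simplifying: x = (3 ± sqrt(31)) / 2
Numerically: x ≈ 4.2839 or x ≈ -1.2839

x = (3 + sqrt(31)) / 2 or x = (3 - sqrt(31)) / 2


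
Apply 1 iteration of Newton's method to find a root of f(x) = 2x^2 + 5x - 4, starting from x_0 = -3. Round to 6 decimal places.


Newton's method: x_(n+1) = x_n - f(x_n)/f'(x_n)
f(x) = 2x^2 + 5x - 4
f'(x) = 4x + 5

Iteration 1:
  f(-3.000000) = -1.000000
  f'(-3.000000) = -7.000000
  x_1 = -3.000000 - (-1.000000)/(-7.000000) = -3.142857

x_1 = -3.142857


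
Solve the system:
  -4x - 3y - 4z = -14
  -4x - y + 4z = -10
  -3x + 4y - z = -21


Using Cramer's rule. Expand each determinant along the first row.
D  = (-4)*[(-1)*(-1) - 4*4] - (-3)*[(-4)*(-1) - 4*(-3)] + (-4)*[(-4)*4 - (-1)*(-3)]
  = (-4)*(-15) - (-3)*(16) + (-4)*(-19) = 184
Dx = (-14)*[(-1)*(-1) - 4*4] - (-3)*[(-10)*(-1) - 4*(-21)] + (-4)*[(-10)*4 - (-1)*(-21)]
  = (-14)*(-15) - (-3)*(94) + (-4)*(-61) = 736
Dy = (-4)*[(-10)*(-1) - 4*(-21)] - (-14)*[(-4)*(-1) - 4*(-3)] + (-4)*[(-4)*(-21) - (-10)*(-3)]
  = (-4)*(94) - (-14)*(16) + (-4)*(54) = -368
Dz = (-4)*[(-1)*(-21) - (-10)*4] - (-3)*[(-4)*(-21) - (-10)*(-3)] + (-14)*[(-4)*4 - (-1)*(-3)]
  = (-4)*(61) - (-3)*(54) + (-14)*(-19) = 184
x = Dx/D = 736/184 = 4, y = Dy/D = -368/184 = -2, z = Dz/D = 184/184 = 1
Check eq1: (-4)(4) + (-3)(-2) + (-4)(1) = -14 = -14 ✓
Check eq2: (-4)(4) + (-1)(-2) + (4)(1) = -10 = -10 ✓
Check eq3: (-3)(4) + (4)(-2) + (-1)(1) = -21 = -21 ✓

x = 4, y = -2, z = 1


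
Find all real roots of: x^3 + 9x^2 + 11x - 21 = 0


Let p(x) = x^3 + 9x^2 + 11x - 21. By the rational root theorem (leading coefficient 1), any rational root is an integer divisor of 21: try ±1, ±2, ... in turn.
Test x = 1: value = 0 ✓, so (x - 1) is a factor.
Synthetic division by (x - 1): bring down 1; 1(1) + 9 = 10; 10(1) + 11 = 21; 21(1) - 21 = 0 → quotient x^2 + 10x + 21, remainder 0.
Solve the quadratic x^2 + 10x + 21 = 0: discriminant = 10^2 - 4(1)(21) = 100 - 84 = 16.
sqrt(16) = 4, so x = (-10 ± 4)/2: x = -3 or x = -7.

x = -7, x = -3, x = 1


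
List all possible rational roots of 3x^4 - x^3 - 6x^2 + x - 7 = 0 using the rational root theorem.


Rational root theorem: possible roots are ±p/q where:
  p divides the constant term (-7): p ∈ {1, 7}
  q divides the leading coefficient (3): q ∈ {1, 3}

All possible rational roots: -7, -7/3, -1, -1/3, 1/3, 1, 7/3, 7

-7, -7/3, -1, -1/3, 1/3, 1, 7/3, 7


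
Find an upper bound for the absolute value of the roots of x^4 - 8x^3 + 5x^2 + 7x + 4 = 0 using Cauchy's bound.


Cauchy's bound: all roots r satisfy |r| <= 1 + max(|a_i/a_n|) for i = 0,...,n-1
where a_n is the leading coefficient.

Coefficients: [1, -8, 5, 7, 4]
Leading coefficient a_n = 1
Ratios |a_i/a_n|: 8, 5, 7, 4
Maximum ratio: 8
Cauchy's bound: |r| <= 1 + 8 = 9

Upper bound = 9


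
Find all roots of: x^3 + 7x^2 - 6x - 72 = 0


Let p(x) = x^3 + 7x^2 - 6x - 72. By the rational root theorem (leading coefficient 1), any rational root is an integer divisor of 72: try ±1, ±2, ... in turn.
Test x = 1: value = -70 ≠ 0.
Test x = -1: value = -60 ≠ 0.
Test x = 2: value = -48 ≠ 0.
Test x = -2: value = -40 ≠ 0.
Test x = 3: value = 0 ✓, so (x - 3) is a factor.
Synthetic division by (x - 3): bring down 1; 1(3) + 7 = 10; 10(3) - 6 = 24; 24(3) - 72 = 0 → quotient x^2 + 10x + 24, remainder 0.
Solve the quadratic x^2 + 10x + 24 = 0: discriminant = 10^2 - 4(1)(24) = 100 - 96 = 4.
sqrt(4) = 2, so x = (-10 ± 2)/2: x = -4 or x = -6.
Collecting all roots found:

x = -6, x = -4, x = 3


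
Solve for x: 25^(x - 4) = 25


Express both sides with the same base.
25 = 25^1
Since the bases match, equate exponents: x - 4 = 1
So x = 1 - (-4) = 5

x = 5


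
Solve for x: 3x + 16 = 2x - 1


Starting with: 3x + 16 = 2x - 1
Move all x terms to left: (3 - 2)x = -1 - 16
Simplify: x = -17
Divide both sides by 1: x = -17

x = -17


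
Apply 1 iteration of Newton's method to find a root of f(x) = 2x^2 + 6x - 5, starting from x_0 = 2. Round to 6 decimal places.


Newton's method: x_(n+1) = x_n - f(x_n)/f'(x_n)
f(x) = 2x^2 + 6x - 5
f'(x) = 4x + 6

Iteration 1:
  f(2.000000) = 15.000000
  f'(2.000000) = 14.000000
  x_1 = 2.000000 - (15.000000)/(14.000000) = 0.928571

x_1 = 0.928571


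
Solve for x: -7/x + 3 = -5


Subtract 3 from both sides: -7/x = -8
Multiply both sides by x: -7 = -8 * x
Divide by -8: x = 7/8

x = 7/8


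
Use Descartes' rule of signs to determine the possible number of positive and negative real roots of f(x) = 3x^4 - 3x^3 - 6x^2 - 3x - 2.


Descartes' rule of signs:

For positive roots, count sign changes in f(x) = 3x^4 - 3x^3 - 6x^2 - 3x - 2:
Signs of coefficients: +, -, -, -, -
Number of sign changes: 1
Possible positive real roots: 1

For negative roots, examine f(-x) = 3x^4 + 3x^3 - 6x^2 + 3x - 2:
Signs of coefficients: +, +, -, +, -
Number of sign changes: 3
Possible negative real roots: 3, 1

Positive roots: 1; Negative roots: 3 or 1


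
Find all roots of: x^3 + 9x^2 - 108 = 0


Let p(x) = x^3 + 9x^2 - 108. By the rational root theorem (leading coefficient 1), any rational root is an integer divisor of 108: try ±1, ±2, ... in turn.
Test x = 1: value = -98 ≠ 0.
Test x = -1: value = -100 ≠ 0.
Test x = 2: value = -64 ≠ 0.
Test x = -2: value = -80 ≠ 0.
Test x = 3: value = 0 ✓, so (x - 3) is a factor.
Synthetic division by (x - 3): bring down 1; 1(3) + 9 = 12; 12(3) + 0 = 36; 36(3) - 108 = 0 → quotient x^2 + 12x + 36, remainder 0.
Solve the quadratic x^2 + 12x + 36 = 0: discriminant = 12^2 - 4(1)(36) = 144 - 144 = 0.
Discriminant = 0, so a double root: x = -12/2 = -6.
Collecting all roots found:

x = -6 (multiplicity 2), x = 3


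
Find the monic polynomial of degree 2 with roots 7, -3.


A monic polynomial with roots 7, -3 is:
p(x) = (x - 7)(x + 3)
After multiplying by (x - 7): x - 7
After multiplying by (x + 3): x^2 - 4x - 21

x^2 - 4x - 21


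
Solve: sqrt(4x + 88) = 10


Square both sides: 4x + 88 = 10^2 = 100
4x = 100 - 88 = 12
x = 3
Check: sqrt(4*3 + 88) = sqrt(100) = 10 ✓

x = 3


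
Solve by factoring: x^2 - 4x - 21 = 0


We need two numbers that multiply to -21 and add to -4.
Those numbers are -7 and 3 (since (-7) * 3 = -21 and (-7) + 3 = -4).
So x^2 - 4x - 21 = (x - 7)(x + 3) = 0
Setting each factor to zero: x = 7 or x = -3

x = -3, x = 7
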